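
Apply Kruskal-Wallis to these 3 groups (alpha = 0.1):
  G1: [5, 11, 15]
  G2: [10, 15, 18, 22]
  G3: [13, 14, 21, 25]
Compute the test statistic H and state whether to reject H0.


Step 1: Combine all N = 11 observations and assign midranks.
sorted (value, group, rank): (5,G1,1), (10,G2,2), (11,G1,3), (13,G3,4), (14,G3,5), (15,G1,6.5), (15,G2,6.5), (18,G2,8), (21,G3,9), (22,G2,10), (25,G3,11)
Step 2: Sum ranks within each group.
R_1 = 10.5 (n_1 = 3)
R_2 = 26.5 (n_2 = 4)
R_3 = 29 (n_3 = 4)
Step 3: H = 12/(N(N+1)) * sum(R_i^2/n_i) - 3(N+1)
     = 12/(11*12) * (10.5^2/3 + 26.5^2/4 + 29^2/4) - 3*12
     = 0.090909 * 422.562 - 36
     = 2.414773.
Step 4: Ties present; correction factor C = 1 - 6/(11^3 - 11) = 0.995455. Corrected H = 2.414773 / 0.995455 = 2.425799.
Step 5: Under H0, H ~ chi^2(2); p-value = 0.297334.
Step 6: alpha = 0.1. fail to reject H0.

H = 2.4258, df = 2, p = 0.297334, fail to reject H0.


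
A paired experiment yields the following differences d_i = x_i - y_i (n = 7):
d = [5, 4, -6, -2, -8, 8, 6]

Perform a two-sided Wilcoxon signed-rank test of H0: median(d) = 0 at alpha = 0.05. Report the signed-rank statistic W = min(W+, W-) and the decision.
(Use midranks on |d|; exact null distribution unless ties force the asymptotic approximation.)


Step 1: Drop any zero differences (none here) and take |d_i|.
|d| = [5, 4, 6, 2, 8, 8, 6]
Step 2: Midrank |d_i| (ties get averaged ranks).
ranks: |5|->3, |4|->2, |6|->4.5, |2|->1, |8|->6.5, |8|->6.5, |6|->4.5
Step 3: Attach original signs; sum ranks with positive sign and with negative sign.
W+ = 3 + 2 + 6.5 + 4.5 = 16
W- = 4.5 + 1 + 6.5 = 12
(Check: W+ + W- = 28 should equal n(n+1)/2 = 28.)
Step 4: Test statistic W = min(W+, W-) = 12.
Step 5: Ties in |d|, so use the tie-corrected normal approximation.
        E[W] = n(n+1)/4 = 7*8/4 = 14.
        Tie groups: |d|=6 (t=2), |d|=8 (t=2); sum(t^3 - t) = 12.
        Var[W] = n(n+1)(2n+1)/24 - sum(t^3-t)/48 = 840/24 - 12/48 = 34.75.
        z = (W - E[W]) / sqrt(Var[W]) = (12 - 14) / 5.8949 = -0.3393.
        Two-sided p = 2*Phi(z) = 0.734402.
Step 6: alpha = 0.05. fail to reject H0.

W+ = 16, W- = 12, W = min = 12, p = 0.734402, fail to reject H0.


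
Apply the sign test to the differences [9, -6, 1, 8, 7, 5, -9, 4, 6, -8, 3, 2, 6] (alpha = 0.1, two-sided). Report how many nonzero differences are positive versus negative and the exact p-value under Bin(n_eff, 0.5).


Step 1: Discard zero differences. Original n = 13; n_eff = number of nonzero differences = 13.
Nonzero differences (with sign): +9, -6, +1, +8, +7, +5, -9, +4, +6, -8, +3, +2, +6
Step 2: Count signs: positive = 10, negative = 3.
Step 3: Under H0: P(positive) = 0.5, so the number of positives S ~ Bin(13, 0.5).
Step 4: Two-sided exact p-value = sum of Bin(13,0.5) probabilities at or below the observed probability = 0.092285.
Step 5: alpha = 0.1. reject H0.

n_eff = 13, pos = 10, neg = 3, p = 0.092285, reject H0.


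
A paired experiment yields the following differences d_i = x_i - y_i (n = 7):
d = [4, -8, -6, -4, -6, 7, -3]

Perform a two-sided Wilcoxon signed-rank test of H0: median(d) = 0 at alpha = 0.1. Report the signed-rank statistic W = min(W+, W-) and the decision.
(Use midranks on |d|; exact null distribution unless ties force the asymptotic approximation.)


Step 1: Drop any zero differences (none here) and take |d_i|.
|d| = [4, 8, 6, 4, 6, 7, 3]
Step 2: Midrank |d_i| (ties get averaged ranks).
ranks: |4|->2.5, |8|->7, |6|->4.5, |4|->2.5, |6|->4.5, |7|->6, |3|->1
Step 3: Attach original signs; sum ranks with positive sign and with negative sign.
W+ = 2.5 + 6 = 8.5
W- = 7 + 4.5 + 2.5 + 4.5 + 1 = 19.5
(Check: W+ + W- = 28 should equal n(n+1)/2 = 28.)
Step 4: Test statistic W = min(W+, W-) = 8.5.
Step 5: Ties in |d|, so use the tie-corrected normal approximation.
        E[W] = n(n+1)/4 = 7*8/4 = 14.
        Tie groups: |d|=4 (t=2), |d|=6 (t=2); sum(t^3 - t) = 12.
        Var[W] = n(n+1)(2n+1)/24 - sum(t^3-t)/48 = 840/24 - 12/48 = 34.75.
        z = (W - E[W]) / sqrt(Var[W]) = (8.5 - 14) / 5.8949 = -0.9330.
        Two-sided p = 2*Phi(z) = 0.350816.
Step 6: alpha = 0.1. fail to reject H0.

W+ = 8.5, W- = 19.5, W = min = 8.5, p = 0.350816, fail to reject H0.


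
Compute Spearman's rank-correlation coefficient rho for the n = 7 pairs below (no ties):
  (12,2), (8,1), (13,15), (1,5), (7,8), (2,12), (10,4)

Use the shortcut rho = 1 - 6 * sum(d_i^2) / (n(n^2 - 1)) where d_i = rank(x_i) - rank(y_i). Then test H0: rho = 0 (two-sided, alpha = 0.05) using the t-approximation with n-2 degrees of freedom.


Step 1: Rank x and y separately (midranks; no ties here).
rank(x): 12->6, 8->4, 13->7, 1->1, 7->3, 2->2, 10->5
rank(y): 2->2, 1->1, 15->7, 5->4, 8->5, 12->6, 4->3
Step 2: d_i = R_x(i) - R_y(i); compute d_i^2.
  (6-2)^2=16, (4-1)^2=9, (7-7)^2=0, (1-4)^2=9, (3-5)^2=4, (2-6)^2=16, (5-3)^2=4
sum(d^2) = 58.
Step 3: rho = 1 - 6*58 / (7*(7^2 - 1)) = 1 - 348/336 = -0.035714.
Step 4: Under H0, t = rho * sqrt((n-2)/(1-rho^2)) = -0.0799 ~ t(5).
Step 5: Two-sided p-value from the t-distribution with 5 df = 0.939408.
Step 6: alpha = 0.05. fail to reject H0.

rho = -0.0357, p = 0.939408, fail to reject H0 at alpha = 0.05.


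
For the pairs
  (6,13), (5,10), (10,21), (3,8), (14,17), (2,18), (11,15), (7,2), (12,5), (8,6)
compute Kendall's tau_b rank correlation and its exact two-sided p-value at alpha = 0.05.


Step 1: Enumerate the 45 unordered pairs (i,j) with i<j and classify each by sign(x_j-x_i) * sign(y_j-y_i).
  (1,2):dx=-1,dy=-3->C; (1,3):dx=+4,dy=+8->C; (1,4):dx=-3,dy=-5->C; (1,5):dx=+8,dy=+4->C
  (1,6):dx=-4,dy=+5->D; (1,7):dx=+5,dy=+2->C; (1,8):dx=+1,dy=-11->D; (1,9):dx=+6,dy=-8->D
  (1,10):dx=+2,dy=-7->D; (2,3):dx=+5,dy=+11->C; (2,4):dx=-2,dy=-2->C; (2,5):dx=+9,dy=+7->C
  (2,6):dx=-3,dy=+8->D; (2,7):dx=+6,dy=+5->C; (2,8):dx=+2,dy=-8->D; (2,9):dx=+7,dy=-5->D
  (2,10):dx=+3,dy=-4->D; (3,4):dx=-7,dy=-13->C; (3,5):dx=+4,dy=-4->D; (3,6):dx=-8,dy=-3->C
  (3,7):dx=+1,dy=-6->D; (3,8):dx=-3,dy=-19->C; (3,9):dx=+2,dy=-16->D; (3,10):dx=-2,dy=-15->C
  (4,5):dx=+11,dy=+9->C; (4,6):dx=-1,dy=+10->D; (4,7):dx=+8,dy=+7->C; (4,8):dx=+4,dy=-6->D
  (4,9):dx=+9,dy=-3->D; (4,10):dx=+5,dy=-2->D; (5,6):dx=-12,dy=+1->D; (5,7):dx=-3,dy=-2->C
  (5,8):dx=-7,dy=-15->C; (5,9):dx=-2,dy=-12->C; (5,10):dx=-6,dy=-11->C; (6,7):dx=+9,dy=-3->D
  (6,8):dx=+5,dy=-16->D; (6,9):dx=+10,dy=-13->D; (6,10):dx=+6,dy=-12->D; (7,8):dx=-4,dy=-13->C
  (7,9):dx=+1,dy=-10->D; (7,10):dx=-3,dy=-9->C; (8,9):dx=+5,dy=+3->C; (8,10):dx=+1,dy=+4->C
  (9,10):dx=-4,dy=+1->D
Step 2: C = 23, D = 22, total pairs = 45.
Step 3: tau = (C - D)/(n(n-1)/2) = (23 - 22)/45 = 0.022222.
Step 4: Exact two-sided p-value (enumerate n! = 3628800 permutations of y under H0): p = 1.000000.
Step 5: alpha = 0.05. fail to reject H0.

tau_b = 0.0222 (C=23, D=22), p = 1.000000, fail to reject H0.


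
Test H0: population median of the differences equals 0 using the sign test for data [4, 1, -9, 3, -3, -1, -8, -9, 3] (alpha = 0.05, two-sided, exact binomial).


Step 1: Discard zero differences. Original n = 9; n_eff = number of nonzero differences = 9.
Nonzero differences (with sign): +4, +1, -9, +3, -3, -1, -8, -9, +3
Step 2: Count signs: positive = 4, negative = 5.
Step 3: Under H0: P(positive) = 0.5, so the number of positives S ~ Bin(9, 0.5).
Step 4: Two-sided exact p-value = sum of Bin(9,0.5) probabilities at or below the observed probability = 1.000000.
Step 5: alpha = 0.05. fail to reject H0.

n_eff = 9, pos = 4, neg = 5, p = 1.000000, fail to reject H0.


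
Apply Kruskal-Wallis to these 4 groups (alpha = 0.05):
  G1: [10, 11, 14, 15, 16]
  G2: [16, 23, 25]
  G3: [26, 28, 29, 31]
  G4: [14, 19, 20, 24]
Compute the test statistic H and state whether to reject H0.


Step 1: Combine all N = 16 observations and assign midranks.
sorted (value, group, rank): (10,G1,1), (11,G1,2), (14,G1,3.5), (14,G4,3.5), (15,G1,5), (16,G1,6.5), (16,G2,6.5), (19,G4,8), (20,G4,9), (23,G2,10), (24,G4,11), (25,G2,12), (26,G3,13), (28,G3,14), (29,G3,15), (31,G3,16)
Step 2: Sum ranks within each group.
R_1 = 18 (n_1 = 5)
R_2 = 28.5 (n_2 = 3)
R_3 = 58 (n_3 = 4)
R_4 = 31.5 (n_4 = 4)
Step 3: H = 12/(N(N+1)) * sum(R_i^2/n_i) - 3(N+1)
     = 12/(16*17) * (18^2/5 + 28.5^2/3 + 58^2/4 + 31.5^2/4) - 3*17
     = 0.044118 * 1424.61 - 51
     = 11.850551.
Step 4: Ties present; correction factor C = 1 - 12/(16^3 - 16) = 0.997059. Corrected H = 11.850551 / 0.997059 = 11.885509.
Step 5: Under H0, H ~ chi^2(3); p-value = 0.007786.
Step 6: alpha = 0.05. reject H0.

H = 11.8855, df = 3, p = 0.007786, reject H0.


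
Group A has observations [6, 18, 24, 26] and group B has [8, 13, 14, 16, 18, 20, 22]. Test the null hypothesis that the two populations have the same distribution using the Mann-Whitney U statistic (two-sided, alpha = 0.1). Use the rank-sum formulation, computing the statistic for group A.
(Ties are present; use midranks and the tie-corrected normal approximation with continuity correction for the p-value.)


Step 1: Combine and sort all 11 observations; assign midranks.
sorted (value, group): (6,X), (8,Y), (13,Y), (14,Y), (16,Y), (18,X), (18,Y), (20,Y), (22,Y), (24,X), (26,X)
ranks: 6->1, 8->2, 13->3, 14->4, 16->5, 18->6.5, 18->6.5, 20->8, 22->9, 24->10, 26->11
Step 2: Rank sum for X: R1 = 1 + 6.5 + 10 + 11 = 28.5.
Step 3: U_X = R1 - n1(n1+1)/2 = 28.5 - 4*5/2 = 28.5 - 10 = 18.5.
       U_Y = n1*n2 - U_X = 28 - 18.5 = 9.5.
Step 4: Ties are present, so use the tie-corrected normal approximation (with continuity correction) for the p-value.
Step 5: p-value = 0.448659; compare to alpha = 0.1. fail to reject H0.

U_X = 18.5, p = 0.448659, fail to reject H0 at alpha = 0.1.


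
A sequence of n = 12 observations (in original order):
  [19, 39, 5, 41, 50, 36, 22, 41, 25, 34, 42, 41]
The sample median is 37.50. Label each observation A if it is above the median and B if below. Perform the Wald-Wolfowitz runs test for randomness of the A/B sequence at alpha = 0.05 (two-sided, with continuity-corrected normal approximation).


Step 1: Compute median = 37.50; label A = above, B = below.
Labels in order: BABAABBABBAA  (n_A = 6, n_B = 6)
Step 2: Count runs R = 8.
Step 3: Under H0 (random ordering), E[R] = 2*n_A*n_B/(n_A+n_B) + 1 = 2*6*6/12 + 1 = 7.0000.
        Var[R] = 2*n_A*n_B*(2*n_A*n_B - n_A - n_B) / ((n_A+n_B)^2 * (n_A+n_B-1)) = 4320/1584 = 2.7273.
        SD[R] = 1.6514.
Step 4: Continuity-corrected z = (R - 0.5 - E[R]) / SD[R] = (8 - 0.5 - 7.0000) / 1.6514 = 0.3028.
Step 5: Two-sided p-value via normal approximation = 2*(1 - Phi(|z|)) = 0.762069.
Step 6: alpha = 0.05. fail to reject H0.

R = 8, z = 0.3028, p = 0.762069, fail to reject H0.


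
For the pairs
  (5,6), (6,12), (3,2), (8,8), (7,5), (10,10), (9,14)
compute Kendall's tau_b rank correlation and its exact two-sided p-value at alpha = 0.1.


Step 1: Enumerate the 21 unordered pairs (i,j) with i<j and classify each by sign(x_j-x_i) * sign(y_j-y_i).
  (1,2):dx=+1,dy=+6->C; (1,3):dx=-2,dy=-4->C; (1,4):dx=+3,dy=+2->C; (1,5):dx=+2,dy=-1->D
  (1,6):dx=+5,dy=+4->C; (1,7):dx=+4,dy=+8->C; (2,3):dx=-3,dy=-10->C; (2,4):dx=+2,dy=-4->D
  (2,5):dx=+1,dy=-7->D; (2,6):dx=+4,dy=-2->D; (2,7):dx=+3,dy=+2->C; (3,4):dx=+5,dy=+6->C
  (3,5):dx=+4,dy=+3->C; (3,6):dx=+7,dy=+8->C; (3,7):dx=+6,dy=+12->C; (4,5):dx=-1,dy=-3->C
  (4,6):dx=+2,dy=+2->C; (4,7):dx=+1,dy=+6->C; (5,6):dx=+3,dy=+5->C; (5,7):dx=+2,dy=+9->C
  (6,7):dx=-1,dy=+4->D
Step 2: C = 16, D = 5, total pairs = 21.
Step 3: tau = (C - D)/(n(n-1)/2) = (16 - 5)/21 = 0.523810.
Step 4: Exact two-sided p-value (enumerate n! = 5040 permutations of y under H0): p = 0.136111.
Step 5: alpha = 0.1. fail to reject H0.

tau_b = 0.5238 (C=16, D=5), p = 0.136111, fail to reject H0.


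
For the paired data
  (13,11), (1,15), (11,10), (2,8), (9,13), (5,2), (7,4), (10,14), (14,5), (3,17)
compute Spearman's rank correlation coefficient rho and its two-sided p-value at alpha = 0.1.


Step 1: Rank x and y separately (midranks; no ties here).
rank(x): 13->9, 1->1, 11->8, 2->2, 9->6, 5->4, 7->5, 10->7, 14->10, 3->3
rank(y): 11->6, 15->9, 10->5, 8->4, 13->7, 2->1, 4->2, 14->8, 5->3, 17->10
Step 2: d_i = R_x(i) - R_y(i); compute d_i^2.
  (9-6)^2=9, (1-9)^2=64, (8-5)^2=9, (2-4)^2=4, (6-7)^2=1, (4-1)^2=9, (5-2)^2=9, (7-8)^2=1, (10-3)^2=49, (3-10)^2=49
sum(d^2) = 204.
Step 3: rho = 1 - 6*204 / (10*(10^2 - 1)) = 1 - 1224/990 = -0.236364.
Step 4: Under H0, t = rho * sqrt((n-2)/(1-rho^2)) = -0.6880 ~ t(8).
Step 5: Two-sided p-value from the t-distribution with 8 df = 0.510885.
Step 6: alpha = 0.1. fail to reject H0.

rho = -0.2364, p = 0.510885, fail to reject H0 at alpha = 0.1.


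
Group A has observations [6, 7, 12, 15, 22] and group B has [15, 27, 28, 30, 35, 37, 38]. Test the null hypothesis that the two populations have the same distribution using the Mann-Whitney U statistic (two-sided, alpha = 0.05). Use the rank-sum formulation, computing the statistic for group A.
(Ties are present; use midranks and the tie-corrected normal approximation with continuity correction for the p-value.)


Step 1: Combine and sort all 12 observations; assign midranks.
sorted (value, group): (6,X), (7,X), (12,X), (15,X), (15,Y), (22,X), (27,Y), (28,Y), (30,Y), (35,Y), (37,Y), (38,Y)
ranks: 6->1, 7->2, 12->3, 15->4.5, 15->4.5, 22->6, 27->7, 28->8, 30->9, 35->10, 37->11, 38->12
Step 2: Rank sum for X: R1 = 1 + 2 + 3 + 4.5 + 6 = 16.5.
Step 3: U_X = R1 - n1(n1+1)/2 = 16.5 - 5*6/2 = 16.5 - 15 = 1.5.
       U_Y = n1*n2 - U_X = 35 - 1.5 = 33.5.
Step 4: Ties are present, so use the tie-corrected normal approximation (with continuity correction) for the p-value.
Step 5: p-value = 0.011682; compare to alpha = 0.05. reject H0.

U_X = 1.5, p = 0.011682, reject H0 at alpha = 0.05.


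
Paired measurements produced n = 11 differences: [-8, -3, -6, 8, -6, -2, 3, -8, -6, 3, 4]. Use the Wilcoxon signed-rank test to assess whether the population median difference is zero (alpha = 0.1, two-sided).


Step 1: Drop any zero differences (none here) and take |d_i|.
|d| = [8, 3, 6, 8, 6, 2, 3, 8, 6, 3, 4]
Step 2: Midrank |d_i| (ties get averaged ranks).
ranks: |8|->10, |3|->3, |6|->7, |8|->10, |6|->7, |2|->1, |3|->3, |8|->10, |6|->7, |3|->3, |4|->5
Step 3: Attach original signs; sum ranks with positive sign and with negative sign.
W+ = 10 + 3 + 3 + 5 = 21
W- = 10 + 3 + 7 + 7 + 1 + 10 + 7 = 45
(Check: W+ + W- = 66 should equal n(n+1)/2 = 66.)
Step 4: Test statistic W = min(W+, W-) = 21.
Step 5: Ties in |d|, so use the tie-corrected normal approximation.
        E[W] = n(n+1)/4 = 11*12/4 = 33.
        Tie groups: |d|=3 (t=3), |d|=6 (t=3), |d|=8 (t=3); sum(t^3 - t) = 72.
        Var[W] = n(n+1)(2n+1)/24 - sum(t^3-t)/48 = 3036/24 - 72/48 = 125.
        z = (W - E[W]) / sqrt(Var[W]) = (21 - 33) / 11.1803 = -1.0733.
        Two-sided p = 2*Phi(z) = 0.283131.
Step 6: alpha = 0.1. fail to reject H0.

W+ = 21, W- = 45, W = min = 21, p = 0.283131, fail to reject H0.


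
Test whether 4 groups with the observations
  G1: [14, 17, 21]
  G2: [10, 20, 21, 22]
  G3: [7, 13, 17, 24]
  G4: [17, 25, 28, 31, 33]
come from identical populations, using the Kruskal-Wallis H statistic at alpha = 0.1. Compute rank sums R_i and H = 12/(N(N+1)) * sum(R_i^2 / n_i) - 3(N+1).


Step 1: Combine all N = 16 observations and assign midranks.
sorted (value, group, rank): (7,G3,1), (10,G2,2), (13,G3,3), (14,G1,4), (17,G1,6), (17,G3,6), (17,G4,6), (20,G2,8), (21,G1,9.5), (21,G2,9.5), (22,G2,11), (24,G3,12), (25,G4,13), (28,G4,14), (31,G4,15), (33,G4,16)
Step 2: Sum ranks within each group.
R_1 = 19.5 (n_1 = 3)
R_2 = 30.5 (n_2 = 4)
R_3 = 22 (n_3 = 4)
R_4 = 64 (n_4 = 5)
Step 3: H = 12/(N(N+1)) * sum(R_i^2/n_i) - 3(N+1)
     = 12/(16*17) * (19.5^2/3 + 30.5^2/4 + 22^2/4 + 64^2/5) - 3*17
     = 0.044118 * 1299.51 - 51
     = 6.331434.
Step 4: Ties present; correction factor C = 1 - 30/(16^3 - 16) = 0.992647. Corrected H = 6.331434 / 0.992647 = 6.378333.
Step 5: Under H0, H ~ chi^2(3); p-value = 0.094586.
Step 6: alpha = 0.1. reject H0.

H = 6.3783, df = 3, p = 0.094586, reject H0.


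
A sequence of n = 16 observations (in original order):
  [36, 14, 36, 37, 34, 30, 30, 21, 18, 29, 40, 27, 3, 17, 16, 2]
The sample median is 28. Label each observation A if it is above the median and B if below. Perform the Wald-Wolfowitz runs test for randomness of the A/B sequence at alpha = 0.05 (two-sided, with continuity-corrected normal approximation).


Step 1: Compute median = 28; label A = above, B = below.
Labels in order: ABAAAAABBAABBBBB  (n_A = 8, n_B = 8)
Step 2: Count runs R = 6.
Step 3: Under H0 (random ordering), E[R] = 2*n_A*n_B/(n_A+n_B) + 1 = 2*8*8/16 + 1 = 9.0000.
        Var[R] = 2*n_A*n_B*(2*n_A*n_B - n_A - n_B) / ((n_A+n_B)^2 * (n_A+n_B-1)) = 14336/3840 = 3.7333.
        SD[R] = 1.9322.
Step 4: Continuity-corrected z = (R + 0.5 - E[R]) / SD[R] = (6 + 0.5 - 9.0000) / 1.9322 = -1.2939.
Step 5: Two-sided p-value via normal approximation = 2*(1 - Phi(|z|)) = 0.195709.
Step 6: alpha = 0.05. fail to reject H0.

R = 6, z = -1.2939, p = 0.195709, fail to reject H0.


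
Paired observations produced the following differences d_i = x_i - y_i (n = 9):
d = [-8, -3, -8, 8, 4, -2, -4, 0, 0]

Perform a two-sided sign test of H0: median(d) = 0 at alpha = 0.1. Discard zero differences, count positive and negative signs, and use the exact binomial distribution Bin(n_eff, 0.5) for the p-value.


Step 1: Discard zero differences. Original n = 9; n_eff = number of nonzero differences = 7.
Nonzero differences (with sign): -8, -3, -8, +8, +4, -2, -4
Step 2: Count signs: positive = 2, negative = 5.
Step 3: Under H0: P(positive) = 0.5, so the number of positives S ~ Bin(7, 0.5).
Step 4: Two-sided exact p-value = sum of Bin(7,0.5) probabilities at or below the observed probability = 0.453125.
Step 5: alpha = 0.1. fail to reject H0.

n_eff = 7, pos = 2, neg = 5, p = 0.453125, fail to reject H0.


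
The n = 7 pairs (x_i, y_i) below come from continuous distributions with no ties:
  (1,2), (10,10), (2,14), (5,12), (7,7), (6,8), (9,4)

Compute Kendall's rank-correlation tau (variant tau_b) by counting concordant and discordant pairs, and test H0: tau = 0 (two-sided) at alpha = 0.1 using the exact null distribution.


Step 1: Enumerate the 21 unordered pairs (i,j) with i<j and classify each by sign(x_j-x_i) * sign(y_j-y_i).
  (1,2):dx=+9,dy=+8->C; (1,3):dx=+1,dy=+12->C; (1,4):dx=+4,dy=+10->C; (1,5):dx=+6,dy=+5->C
  (1,6):dx=+5,dy=+6->C; (1,7):dx=+8,dy=+2->C; (2,3):dx=-8,dy=+4->D; (2,4):dx=-5,dy=+2->D
  (2,5):dx=-3,dy=-3->C; (2,6):dx=-4,dy=-2->C; (2,7):dx=-1,dy=-6->C; (3,4):dx=+3,dy=-2->D
  (3,5):dx=+5,dy=-7->D; (3,6):dx=+4,dy=-6->D; (3,7):dx=+7,dy=-10->D; (4,5):dx=+2,dy=-5->D
  (4,6):dx=+1,dy=-4->D; (4,7):dx=+4,dy=-8->D; (5,6):dx=-1,dy=+1->D; (5,7):dx=+2,dy=-3->D
  (6,7):dx=+3,dy=-4->D
Step 2: C = 9, D = 12, total pairs = 21.
Step 3: tau = (C - D)/(n(n-1)/2) = (9 - 12)/21 = -0.142857.
Step 4: Exact two-sided p-value (enumerate n! = 5040 permutations of y under H0): p = 0.772619.
Step 5: alpha = 0.1. fail to reject H0.

tau_b = -0.1429 (C=9, D=12), p = 0.772619, fail to reject H0.


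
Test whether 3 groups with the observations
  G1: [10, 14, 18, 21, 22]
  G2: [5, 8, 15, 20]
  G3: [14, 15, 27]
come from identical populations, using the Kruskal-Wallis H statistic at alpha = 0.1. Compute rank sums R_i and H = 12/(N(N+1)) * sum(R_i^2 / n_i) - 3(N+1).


Step 1: Combine all N = 12 observations and assign midranks.
sorted (value, group, rank): (5,G2,1), (8,G2,2), (10,G1,3), (14,G1,4.5), (14,G3,4.5), (15,G2,6.5), (15,G3,6.5), (18,G1,8), (20,G2,9), (21,G1,10), (22,G1,11), (27,G3,12)
Step 2: Sum ranks within each group.
R_1 = 36.5 (n_1 = 5)
R_2 = 18.5 (n_2 = 4)
R_3 = 23 (n_3 = 3)
Step 3: H = 12/(N(N+1)) * sum(R_i^2/n_i) - 3(N+1)
     = 12/(12*13) * (36.5^2/5 + 18.5^2/4 + 23^2/3) - 3*13
     = 0.076923 * 528.346 - 39
     = 1.641987.
Step 4: Ties present; correction factor C = 1 - 12/(12^3 - 12) = 0.993007. Corrected H = 1.641987 / 0.993007 = 1.653550.
Step 5: Under H0, H ~ chi^2(2); p-value = 0.437458.
Step 6: alpha = 0.1. fail to reject H0.

H = 1.6536, df = 2, p = 0.437458, fail to reject H0.


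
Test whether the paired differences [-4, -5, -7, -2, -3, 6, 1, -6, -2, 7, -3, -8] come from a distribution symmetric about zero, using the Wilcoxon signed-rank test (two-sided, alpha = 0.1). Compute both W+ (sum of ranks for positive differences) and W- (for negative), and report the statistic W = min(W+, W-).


Step 1: Drop any zero differences (none here) and take |d_i|.
|d| = [4, 5, 7, 2, 3, 6, 1, 6, 2, 7, 3, 8]
Step 2: Midrank |d_i| (ties get averaged ranks).
ranks: |4|->6, |5|->7, |7|->10.5, |2|->2.5, |3|->4.5, |6|->8.5, |1|->1, |6|->8.5, |2|->2.5, |7|->10.5, |3|->4.5, |8|->12
Step 3: Attach original signs; sum ranks with positive sign and with negative sign.
W+ = 8.5 + 1 + 10.5 = 20
W- = 6 + 7 + 10.5 + 2.5 + 4.5 + 8.5 + 2.5 + 4.5 + 12 = 58
(Check: W+ + W- = 78 should equal n(n+1)/2 = 78.)
Step 4: Test statistic W = min(W+, W-) = 20.
Step 5: Ties in |d|, so use the tie-corrected normal approximation.
        E[W] = n(n+1)/4 = 12*13/4 = 39.
        Tie groups: |d|=2 (t=2), |d|=3 (t=2), |d|=6 (t=2), |d|=7 (t=2); sum(t^3 - t) = 24.
        Var[W] = n(n+1)(2n+1)/24 - sum(t^3-t)/48 = 3900/24 - 24/48 = 162.
        z = (W - E[W]) / sqrt(Var[W]) = (20 - 39) / 12.7279 = -1.4928.
        Two-sided p = 2*Phi(z) = 0.135495.
Step 6: alpha = 0.1. fail to reject H0.

W+ = 20, W- = 58, W = min = 20, p = 0.135495, fail to reject H0.


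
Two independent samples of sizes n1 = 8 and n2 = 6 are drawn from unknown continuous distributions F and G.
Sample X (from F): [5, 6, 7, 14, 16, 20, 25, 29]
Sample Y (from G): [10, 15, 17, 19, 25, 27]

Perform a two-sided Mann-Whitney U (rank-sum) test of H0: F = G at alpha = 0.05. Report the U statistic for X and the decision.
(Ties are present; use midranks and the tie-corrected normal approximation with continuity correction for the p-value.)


Step 1: Combine and sort all 14 observations; assign midranks.
sorted (value, group): (5,X), (6,X), (7,X), (10,Y), (14,X), (15,Y), (16,X), (17,Y), (19,Y), (20,X), (25,X), (25,Y), (27,Y), (29,X)
ranks: 5->1, 6->2, 7->3, 10->4, 14->5, 15->6, 16->7, 17->8, 19->9, 20->10, 25->11.5, 25->11.5, 27->13, 29->14
Step 2: Rank sum for X: R1 = 1 + 2 + 3 + 5 + 7 + 10 + 11.5 + 14 = 53.5.
Step 3: U_X = R1 - n1(n1+1)/2 = 53.5 - 8*9/2 = 53.5 - 36 = 17.5.
       U_Y = n1*n2 - U_X = 48 - 17.5 = 30.5.
Step 4: Ties are present, so use the tie-corrected normal approximation (with continuity correction) for the p-value.
Step 5: p-value = 0.438074; compare to alpha = 0.05. fail to reject H0.

U_X = 17.5, p = 0.438074, fail to reject H0 at alpha = 0.05.


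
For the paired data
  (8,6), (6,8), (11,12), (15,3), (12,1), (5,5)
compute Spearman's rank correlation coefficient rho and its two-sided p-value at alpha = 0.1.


Step 1: Rank x and y separately (midranks; no ties here).
rank(x): 8->3, 6->2, 11->4, 15->6, 12->5, 5->1
rank(y): 6->4, 8->5, 12->6, 3->2, 1->1, 5->3
Step 2: d_i = R_x(i) - R_y(i); compute d_i^2.
  (3-4)^2=1, (2-5)^2=9, (4-6)^2=4, (6-2)^2=16, (5-1)^2=16, (1-3)^2=4
sum(d^2) = 50.
Step 3: rho = 1 - 6*50 / (6*(6^2 - 1)) = 1 - 300/210 = -0.428571.
Step 4: Under H0, t = rho * sqrt((n-2)/(1-rho^2)) = -0.9487 ~ t(4).
Step 5: Two-sided p-value from the t-distribution with 4 df = 0.396501.
Step 6: alpha = 0.1. fail to reject H0.

rho = -0.4286, p = 0.396501, fail to reject H0 at alpha = 0.1.


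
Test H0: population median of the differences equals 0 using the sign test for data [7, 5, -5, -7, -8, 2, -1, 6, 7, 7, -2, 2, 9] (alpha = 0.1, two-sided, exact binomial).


Step 1: Discard zero differences. Original n = 13; n_eff = number of nonzero differences = 13.
Nonzero differences (with sign): +7, +5, -5, -7, -8, +2, -1, +6, +7, +7, -2, +2, +9
Step 2: Count signs: positive = 8, negative = 5.
Step 3: Under H0: P(positive) = 0.5, so the number of positives S ~ Bin(13, 0.5).
Step 4: Two-sided exact p-value = sum of Bin(13,0.5) probabilities at or below the observed probability = 0.581055.
Step 5: alpha = 0.1. fail to reject H0.

n_eff = 13, pos = 8, neg = 5, p = 0.581055, fail to reject H0.


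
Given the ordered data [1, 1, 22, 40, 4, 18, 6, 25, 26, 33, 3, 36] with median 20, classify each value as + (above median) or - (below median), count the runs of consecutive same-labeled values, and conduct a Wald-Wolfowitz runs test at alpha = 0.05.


Step 1: Compute median = 20; label A = above, B = below.
Labels in order: BBAABBBAAABA  (n_A = 6, n_B = 6)
Step 2: Count runs R = 6.
Step 3: Under H0 (random ordering), E[R] = 2*n_A*n_B/(n_A+n_B) + 1 = 2*6*6/12 + 1 = 7.0000.
        Var[R] = 2*n_A*n_B*(2*n_A*n_B - n_A - n_B) / ((n_A+n_B)^2 * (n_A+n_B-1)) = 4320/1584 = 2.7273.
        SD[R] = 1.6514.
Step 4: Continuity-corrected z = (R + 0.5 - E[R]) / SD[R] = (6 + 0.5 - 7.0000) / 1.6514 = -0.3028.
Step 5: Two-sided p-value via normal approximation = 2*(1 - Phi(|z|)) = 0.762069.
Step 6: alpha = 0.05. fail to reject H0.

R = 6, z = -0.3028, p = 0.762069, fail to reject H0.


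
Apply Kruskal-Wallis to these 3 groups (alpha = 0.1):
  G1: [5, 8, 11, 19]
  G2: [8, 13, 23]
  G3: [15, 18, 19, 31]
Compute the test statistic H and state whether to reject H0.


Step 1: Combine all N = 11 observations and assign midranks.
sorted (value, group, rank): (5,G1,1), (8,G1,2.5), (8,G2,2.5), (11,G1,4), (13,G2,5), (15,G3,6), (18,G3,7), (19,G1,8.5), (19,G3,8.5), (23,G2,10), (31,G3,11)
Step 2: Sum ranks within each group.
R_1 = 16 (n_1 = 4)
R_2 = 17.5 (n_2 = 3)
R_3 = 32.5 (n_3 = 4)
Step 3: H = 12/(N(N+1)) * sum(R_i^2/n_i) - 3(N+1)
     = 12/(11*12) * (16^2/4 + 17.5^2/3 + 32.5^2/4) - 3*12
     = 0.090909 * 430.146 - 36
     = 3.104167.
Step 4: Ties present; correction factor C = 1 - 12/(11^3 - 11) = 0.990909. Corrected H = 3.104167 / 0.990909 = 3.132645.
Step 5: Under H0, H ~ chi^2(2); p-value = 0.208812.
Step 6: alpha = 0.1. fail to reject H0.

H = 3.1326, df = 2, p = 0.208812, fail to reject H0.


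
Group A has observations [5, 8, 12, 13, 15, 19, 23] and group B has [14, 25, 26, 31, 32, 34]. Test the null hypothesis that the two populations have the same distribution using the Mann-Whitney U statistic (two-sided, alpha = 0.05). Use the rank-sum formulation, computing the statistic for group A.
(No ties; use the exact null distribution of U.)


Step 1: Combine and sort all 13 observations; assign midranks.
sorted (value, group): (5,X), (8,X), (12,X), (13,X), (14,Y), (15,X), (19,X), (23,X), (25,Y), (26,Y), (31,Y), (32,Y), (34,Y)
ranks: 5->1, 8->2, 12->3, 13->4, 14->5, 15->6, 19->7, 23->8, 25->9, 26->10, 31->11, 32->12, 34->13
Step 2: Rank sum for X: R1 = 1 + 2 + 3 + 4 + 6 + 7 + 8 = 31.
Step 3: U_X = R1 - n1(n1+1)/2 = 31 - 7*8/2 = 31 - 28 = 3.
       U_Y = n1*n2 - U_X = 42 - 3 = 39.
Step 4: No ties, so the exact null distribution of U (based on enumerating the C(13,7) = 1716 equally likely rank assignments) gives the two-sided p-value.
Step 5: p-value = 0.008159; compare to alpha = 0.05. reject H0.

U_X = 3, p = 0.008159, reject H0 at alpha = 0.05.


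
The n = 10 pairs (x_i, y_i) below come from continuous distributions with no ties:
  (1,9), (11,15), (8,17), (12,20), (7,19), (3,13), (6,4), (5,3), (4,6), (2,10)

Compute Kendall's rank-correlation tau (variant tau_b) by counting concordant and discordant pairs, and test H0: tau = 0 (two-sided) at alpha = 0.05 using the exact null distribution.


Step 1: Enumerate the 45 unordered pairs (i,j) with i<j and classify each by sign(x_j-x_i) * sign(y_j-y_i).
  (1,2):dx=+10,dy=+6->C; (1,3):dx=+7,dy=+8->C; (1,4):dx=+11,dy=+11->C; (1,5):dx=+6,dy=+10->C
  (1,6):dx=+2,dy=+4->C; (1,7):dx=+5,dy=-5->D; (1,8):dx=+4,dy=-6->D; (1,9):dx=+3,dy=-3->D
  (1,10):dx=+1,dy=+1->C; (2,3):dx=-3,dy=+2->D; (2,4):dx=+1,dy=+5->C; (2,5):dx=-4,dy=+4->D
  (2,6):dx=-8,dy=-2->C; (2,7):dx=-5,dy=-11->C; (2,8):dx=-6,dy=-12->C; (2,9):dx=-7,dy=-9->C
  (2,10):dx=-9,dy=-5->C; (3,4):dx=+4,dy=+3->C; (3,5):dx=-1,dy=+2->D; (3,6):dx=-5,dy=-4->C
  (3,7):dx=-2,dy=-13->C; (3,8):dx=-3,dy=-14->C; (3,9):dx=-4,dy=-11->C; (3,10):dx=-6,dy=-7->C
  (4,5):dx=-5,dy=-1->C; (4,6):dx=-9,dy=-7->C; (4,7):dx=-6,dy=-16->C; (4,8):dx=-7,dy=-17->C
  (4,9):dx=-8,dy=-14->C; (4,10):dx=-10,dy=-10->C; (5,6):dx=-4,dy=-6->C; (5,7):dx=-1,dy=-15->C
  (5,8):dx=-2,dy=-16->C; (5,9):dx=-3,dy=-13->C; (5,10):dx=-5,dy=-9->C; (6,7):dx=+3,dy=-9->D
  (6,8):dx=+2,dy=-10->D; (6,9):dx=+1,dy=-7->D; (6,10):dx=-1,dy=-3->C; (7,8):dx=-1,dy=-1->C
  (7,9):dx=-2,dy=+2->D; (7,10):dx=-4,dy=+6->D; (8,9):dx=-1,dy=+3->D; (8,10):dx=-3,dy=+7->D
  (9,10):dx=-2,dy=+4->D
Step 2: C = 31, D = 14, total pairs = 45.
Step 3: tau = (C - D)/(n(n-1)/2) = (31 - 14)/45 = 0.377778.
Step 4: Exact two-sided p-value (enumerate n! = 3628800 permutations of y under H0): p = 0.155742.
Step 5: alpha = 0.05. fail to reject H0.

tau_b = 0.3778 (C=31, D=14), p = 0.155742, fail to reject H0.


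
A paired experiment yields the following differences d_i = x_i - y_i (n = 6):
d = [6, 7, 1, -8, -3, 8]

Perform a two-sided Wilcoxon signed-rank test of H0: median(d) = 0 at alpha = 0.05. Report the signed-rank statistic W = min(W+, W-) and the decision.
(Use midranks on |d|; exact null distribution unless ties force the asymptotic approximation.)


Step 1: Drop any zero differences (none here) and take |d_i|.
|d| = [6, 7, 1, 8, 3, 8]
Step 2: Midrank |d_i| (ties get averaged ranks).
ranks: |6|->3, |7|->4, |1|->1, |8|->5.5, |3|->2, |8|->5.5
Step 3: Attach original signs; sum ranks with positive sign and with negative sign.
W+ = 3 + 4 + 1 + 5.5 = 13.5
W- = 5.5 + 2 = 7.5
(Check: W+ + W- = 21 should equal n(n+1)/2 = 21.)
Step 4: Test statistic W = min(W+, W-) = 7.5.
Step 5: Ties in |d|, so use the tie-corrected normal approximation.
        E[W] = n(n+1)/4 = 6*7/4 = 10.5.
        Tie groups: |d|=8 (t=2); sum(t^3 - t) = 6.
        Var[W] = n(n+1)(2n+1)/24 - sum(t^3-t)/48 = 546/24 - 6/48 = 22.625.
        z = (W - E[W]) / sqrt(Var[W]) = (7.5 - 10.5) / 4.7566 = -0.6307.
        Two-sided p = 2*Phi(z) = 0.528233.
Step 6: alpha = 0.05. fail to reject H0.

W+ = 13.5, W- = 7.5, W = min = 7.5, p = 0.528233, fail to reject H0.


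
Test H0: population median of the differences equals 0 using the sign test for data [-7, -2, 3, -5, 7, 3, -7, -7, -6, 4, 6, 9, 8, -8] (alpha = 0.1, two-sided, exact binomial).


Step 1: Discard zero differences. Original n = 14; n_eff = number of nonzero differences = 14.
Nonzero differences (with sign): -7, -2, +3, -5, +7, +3, -7, -7, -6, +4, +6, +9, +8, -8
Step 2: Count signs: positive = 7, negative = 7.
Step 3: Under H0: P(positive) = 0.5, so the number of positives S ~ Bin(14, 0.5).
Step 4: Two-sided exact p-value = sum of Bin(14,0.5) probabilities at or below the observed probability = 1.000000.
Step 5: alpha = 0.1. fail to reject H0.

n_eff = 14, pos = 7, neg = 7, p = 1.000000, fail to reject H0.


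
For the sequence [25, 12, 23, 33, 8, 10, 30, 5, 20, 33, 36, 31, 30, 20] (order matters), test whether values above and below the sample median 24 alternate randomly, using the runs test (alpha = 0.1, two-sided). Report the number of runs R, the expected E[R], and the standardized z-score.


Step 1: Compute median = 24; label A = above, B = below.
Labels in order: ABBABBABBAAAAB  (n_A = 7, n_B = 7)
Step 2: Count runs R = 8.
Step 3: Under H0 (random ordering), E[R] = 2*n_A*n_B/(n_A+n_B) + 1 = 2*7*7/14 + 1 = 8.0000.
        Var[R] = 2*n_A*n_B*(2*n_A*n_B - n_A - n_B) / ((n_A+n_B)^2 * (n_A+n_B-1)) = 8232/2548 = 3.2308.
        SD[R] = 1.7974.
Step 4: R = E[R], so z = 0 with no continuity correction.
Step 5: Two-sided p-value via normal approximation = 2*(1 - Phi(|z|)) = 1.000000.
Step 6: alpha = 0.1. fail to reject H0.

R = 8, z = 0.0000, p = 1.000000, fail to reject H0.


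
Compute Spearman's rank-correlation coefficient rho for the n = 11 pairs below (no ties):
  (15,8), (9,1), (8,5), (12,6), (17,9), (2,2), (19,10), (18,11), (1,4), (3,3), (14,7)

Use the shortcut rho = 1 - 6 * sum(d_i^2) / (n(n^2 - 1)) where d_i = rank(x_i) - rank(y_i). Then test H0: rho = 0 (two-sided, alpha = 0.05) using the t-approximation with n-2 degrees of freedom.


Step 1: Rank x and y separately (midranks; no ties here).
rank(x): 15->8, 9->5, 8->4, 12->6, 17->9, 2->2, 19->11, 18->10, 1->1, 3->3, 14->7
rank(y): 8->8, 1->1, 5->5, 6->6, 9->9, 2->2, 10->10, 11->11, 4->4, 3->3, 7->7
Step 2: d_i = R_x(i) - R_y(i); compute d_i^2.
  (8-8)^2=0, (5-1)^2=16, (4-5)^2=1, (6-6)^2=0, (9-9)^2=0, (2-2)^2=0, (11-10)^2=1, (10-11)^2=1, (1-4)^2=9, (3-3)^2=0, (7-7)^2=0
sum(d^2) = 28.
Step 3: rho = 1 - 6*28 / (11*(11^2 - 1)) = 1 - 168/1320 = 0.872727.
Step 4: Under H0, t = rho * sqrt((n-2)/(1-rho^2)) = 5.3628 ~ t(9).
Step 5: Two-sided p-value from the t-distribution with 9 df = 0.000455.
Step 6: alpha = 0.05. reject H0.

rho = 0.8727, p = 0.000455, reject H0 at alpha = 0.05.


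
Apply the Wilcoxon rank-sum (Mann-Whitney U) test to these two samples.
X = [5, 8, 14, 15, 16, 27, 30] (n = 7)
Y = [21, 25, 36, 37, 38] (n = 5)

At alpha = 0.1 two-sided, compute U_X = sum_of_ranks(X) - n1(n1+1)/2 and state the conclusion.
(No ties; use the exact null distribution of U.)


Step 1: Combine and sort all 12 observations; assign midranks.
sorted (value, group): (5,X), (8,X), (14,X), (15,X), (16,X), (21,Y), (25,Y), (27,X), (30,X), (36,Y), (37,Y), (38,Y)
ranks: 5->1, 8->2, 14->3, 15->4, 16->5, 21->6, 25->7, 27->8, 30->9, 36->10, 37->11, 38->12
Step 2: Rank sum for X: R1 = 1 + 2 + 3 + 4 + 5 + 8 + 9 = 32.
Step 3: U_X = R1 - n1(n1+1)/2 = 32 - 7*8/2 = 32 - 28 = 4.
       U_Y = n1*n2 - U_X = 35 - 4 = 31.
Step 4: No ties, so the exact null distribution of U (based on enumerating the C(12,7) = 792 equally likely rank assignments) gives the two-sided p-value.
Step 5: p-value = 0.030303; compare to alpha = 0.1. reject H0.

U_X = 4, p = 0.030303, reject H0 at alpha = 0.1.


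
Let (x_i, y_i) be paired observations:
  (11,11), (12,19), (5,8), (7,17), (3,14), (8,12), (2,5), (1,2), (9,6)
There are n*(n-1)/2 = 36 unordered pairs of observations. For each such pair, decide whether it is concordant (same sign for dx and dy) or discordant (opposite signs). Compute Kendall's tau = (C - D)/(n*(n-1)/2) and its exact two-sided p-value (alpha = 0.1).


Step 1: Enumerate the 36 unordered pairs (i,j) with i<j and classify each by sign(x_j-x_i) * sign(y_j-y_i).
  (1,2):dx=+1,dy=+8->C; (1,3):dx=-6,dy=-3->C; (1,4):dx=-4,dy=+6->D; (1,5):dx=-8,dy=+3->D
  (1,6):dx=-3,dy=+1->D; (1,7):dx=-9,dy=-6->C; (1,8):dx=-10,dy=-9->C; (1,9):dx=-2,dy=-5->C
  (2,3):dx=-7,dy=-11->C; (2,4):dx=-5,dy=-2->C; (2,5):dx=-9,dy=-5->C; (2,6):dx=-4,dy=-7->C
  (2,7):dx=-10,dy=-14->C; (2,8):dx=-11,dy=-17->C; (2,9):dx=-3,dy=-13->C; (3,4):dx=+2,dy=+9->C
  (3,5):dx=-2,dy=+6->D; (3,6):dx=+3,dy=+4->C; (3,7):dx=-3,dy=-3->C; (3,8):dx=-4,dy=-6->C
  (3,9):dx=+4,dy=-2->D; (4,5):dx=-4,dy=-3->C; (4,6):dx=+1,dy=-5->D; (4,7):dx=-5,dy=-12->C
  (4,8):dx=-6,dy=-15->C; (4,9):dx=+2,dy=-11->D; (5,6):dx=+5,dy=-2->D; (5,7):dx=-1,dy=-9->C
  (5,8):dx=-2,dy=-12->C; (5,9):dx=+6,dy=-8->D; (6,7):dx=-6,dy=-7->C; (6,8):dx=-7,dy=-10->C
  (6,9):dx=+1,dy=-6->D; (7,8):dx=-1,dy=-3->C; (7,9):dx=+7,dy=+1->C; (8,9):dx=+8,dy=+4->C
Step 2: C = 26, D = 10, total pairs = 36.
Step 3: tau = (C - D)/(n(n-1)/2) = (26 - 10)/36 = 0.444444.
Step 4: Exact two-sided p-value (enumerate n! = 362880 permutations of y under H0): p = 0.119439.
Step 5: alpha = 0.1. fail to reject H0.

tau_b = 0.4444 (C=26, D=10), p = 0.119439, fail to reject H0.


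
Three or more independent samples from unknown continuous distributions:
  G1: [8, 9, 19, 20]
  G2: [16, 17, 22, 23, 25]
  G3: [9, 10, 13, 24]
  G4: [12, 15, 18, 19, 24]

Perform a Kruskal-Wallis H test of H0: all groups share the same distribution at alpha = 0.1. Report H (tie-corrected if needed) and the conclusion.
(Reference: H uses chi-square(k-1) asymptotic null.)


Step 1: Combine all N = 18 observations and assign midranks.
sorted (value, group, rank): (8,G1,1), (9,G1,2.5), (9,G3,2.5), (10,G3,4), (12,G4,5), (13,G3,6), (15,G4,7), (16,G2,8), (17,G2,9), (18,G4,10), (19,G1,11.5), (19,G4,11.5), (20,G1,13), (22,G2,14), (23,G2,15), (24,G3,16.5), (24,G4,16.5), (25,G2,18)
Step 2: Sum ranks within each group.
R_1 = 28 (n_1 = 4)
R_2 = 64 (n_2 = 5)
R_3 = 29 (n_3 = 4)
R_4 = 50 (n_4 = 5)
Step 3: H = 12/(N(N+1)) * sum(R_i^2/n_i) - 3(N+1)
     = 12/(18*19) * (28^2/4 + 64^2/5 + 29^2/4 + 50^2/5) - 3*19
     = 0.035088 * 1725.45 - 57
     = 3.542105.
Step 4: Ties present; correction factor C = 1 - 18/(18^3 - 18) = 0.996904. Corrected H = 3.542105 / 0.996904 = 3.553106.
Step 5: Under H0, H ~ chi^2(3); p-value = 0.313940.
Step 6: alpha = 0.1. fail to reject H0.

H = 3.5531, df = 3, p = 0.313940, fail to reject H0.


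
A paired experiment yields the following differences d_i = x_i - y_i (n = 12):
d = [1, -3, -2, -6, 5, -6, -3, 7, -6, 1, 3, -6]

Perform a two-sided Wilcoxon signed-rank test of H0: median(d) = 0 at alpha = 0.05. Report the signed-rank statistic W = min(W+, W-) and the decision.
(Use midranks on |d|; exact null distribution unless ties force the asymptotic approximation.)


Step 1: Drop any zero differences (none here) and take |d_i|.
|d| = [1, 3, 2, 6, 5, 6, 3, 7, 6, 1, 3, 6]
Step 2: Midrank |d_i| (ties get averaged ranks).
ranks: |1|->1.5, |3|->5, |2|->3, |6|->9.5, |5|->7, |6|->9.5, |3|->5, |7|->12, |6|->9.5, |1|->1.5, |3|->5, |6|->9.5
Step 3: Attach original signs; sum ranks with positive sign and with negative sign.
W+ = 1.5 + 7 + 12 + 1.5 + 5 = 27
W- = 5 + 3 + 9.5 + 9.5 + 5 + 9.5 + 9.5 = 51
(Check: W+ + W- = 78 should equal n(n+1)/2 = 78.)
Step 4: Test statistic W = min(W+, W-) = 27.
Step 5: Ties in |d|, so use the tie-corrected normal approximation.
        E[W] = n(n+1)/4 = 12*13/4 = 39.
        Tie groups: |d|=1 (t=2), |d|=3 (t=3), |d|=6 (t=4); sum(t^3 - t) = 90.
        Var[W] = n(n+1)(2n+1)/24 - sum(t^3-t)/48 = 3900/24 - 90/48 = 160.625.
        z = (W - E[W]) / sqrt(Var[W]) = (27 - 39) / 12.6738 = -0.9468.
        Two-sided p = 2*Phi(z) = 0.343722.
Step 6: alpha = 0.05. fail to reject H0.

W+ = 27, W- = 51, W = min = 27, p = 0.343722, fail to reject H0.


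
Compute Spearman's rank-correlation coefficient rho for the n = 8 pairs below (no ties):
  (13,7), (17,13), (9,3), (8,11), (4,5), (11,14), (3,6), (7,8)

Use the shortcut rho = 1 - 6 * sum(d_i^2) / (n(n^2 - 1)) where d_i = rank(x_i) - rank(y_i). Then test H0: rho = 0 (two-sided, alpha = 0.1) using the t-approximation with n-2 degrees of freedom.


Step 1: Rank x and y separately (midranks; no ties here).
rank(x): 13->7, 17->8, 9->5, 8->4, 4->2, 11->6, 3->1, 7->3
rank(y): 7->4, 13->7, 3->1, 11->6, 5->2, 14->8, 6->3, 8->5
Step 2: d_i = R_x(i) - R_y(i); compute d_i^2.
  (7-4)^2=9, (8-7)^2=1, (5-1)^2=16, (4-6)^2=4, (2-2)^2=0, (6-8)^2=4, (1-3)^2=4, (3-5)^2=4
sum(d^2) = 42.
Step 3: rho = 1 - 6*42 / (8*(8^2 - 1)) = 1 - 252/504 = 0.500000.
Step 4: Under H0, t = rho * sqrt((n-2)/(1-rho^2)) = 1.4142 ~ t(6).
Step 5: Two-sided p-value from the t-distribution with 6 df = 0.207031.
Step 6: alpha = 0.1. fail to reject H0.

rho = 0.5000, p = 0.207031, fail to reject H0 at alpha = 0.1.


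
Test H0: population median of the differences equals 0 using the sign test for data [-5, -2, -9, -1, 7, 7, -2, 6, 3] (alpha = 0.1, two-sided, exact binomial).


Step 1: Discard zero differences. Original n = 9; n_eff = number of nonzero differences = 9.
Nonzero differences (with sign): -5, -2, -9, -1, +7, +7, -2, +6, +3
Step 2: Count signs: positive = 4, negative = 5.
Step 3: Under H0: P(positive) = 0.5, so the number of positives S ~ Bin(9, 0.5).
Step 4: Two-sided exact p-value = sum of Bin(9,0.5) probabilities at or below the observed probability = 1.000000.
Step 5: alpha = 0.1. fail to reject H0.

n_eff = 9, pos = 4, neg = 5, p = 1.000000, fail to reject H0.


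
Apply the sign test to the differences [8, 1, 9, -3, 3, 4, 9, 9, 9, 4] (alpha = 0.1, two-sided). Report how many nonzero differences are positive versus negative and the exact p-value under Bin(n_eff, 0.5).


Step 1: Discard zero differences. Original n = 10; n_eff = number of nonzero differences = 10.
Nonzero differences (with sign): +8, +1, +9, -3, +3, +4, +9, +9, +9, +4
Step 2: Count signs: positive = 9, negative = 1.
Step 3: Under H0: P(positive) = 0.5, so the number of positives S ~ Bin(10, 0.5).
Step 4: Two-sided exact p-value = sum of Bin(10,0.5) probabilities at or below the observed probability = 0.021484.
Step 5: alpha = 0.1. reject H0.

n_eff = 10, pos = 9, neg = 1, p = 0.021484, reject H0.


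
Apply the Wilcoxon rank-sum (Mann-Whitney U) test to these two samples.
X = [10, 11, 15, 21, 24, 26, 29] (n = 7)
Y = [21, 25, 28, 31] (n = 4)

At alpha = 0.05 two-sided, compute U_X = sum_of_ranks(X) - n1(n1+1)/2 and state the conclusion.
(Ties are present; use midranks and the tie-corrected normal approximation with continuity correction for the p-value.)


Step 1: Combine and sort all 11 observations; assign midranks.
sorted (value, group): (10,X), (11,X), (15,X), (21,X), (21,Y), (24,X), (25,Y), (26,X), (28,Y), (29,X), (31,Y)
ranks: 10->1, 11->2, 15->3, 21->4.5, 21->4.5, 24->6, 25->7, 26->8, 28->9, 29->10, 31->11
Step 2: Rank sum for X: R1 = 1 + 2 + 3 + 4.5 + 6 + 8 + 10 = 34.5.
Step 3: U_X = R1 - n1(n1+1)/2 = 34.5 - 7*8/2 = 34.5 - 28 = 6.5.
       U_Y = n1*n2 - U_X = 28 - 6.5 = 21.5.
Step 4: Ties are present, so use the tie-corrected normal approximation (with continuity correction) for the p-value.
Step 5: p-value = 0.184875; compare to alpha = 0.05. fail to reject H0.

U_X = 6.5, p = 0.184875, fail to reject H0 at alpha = 0.05.
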